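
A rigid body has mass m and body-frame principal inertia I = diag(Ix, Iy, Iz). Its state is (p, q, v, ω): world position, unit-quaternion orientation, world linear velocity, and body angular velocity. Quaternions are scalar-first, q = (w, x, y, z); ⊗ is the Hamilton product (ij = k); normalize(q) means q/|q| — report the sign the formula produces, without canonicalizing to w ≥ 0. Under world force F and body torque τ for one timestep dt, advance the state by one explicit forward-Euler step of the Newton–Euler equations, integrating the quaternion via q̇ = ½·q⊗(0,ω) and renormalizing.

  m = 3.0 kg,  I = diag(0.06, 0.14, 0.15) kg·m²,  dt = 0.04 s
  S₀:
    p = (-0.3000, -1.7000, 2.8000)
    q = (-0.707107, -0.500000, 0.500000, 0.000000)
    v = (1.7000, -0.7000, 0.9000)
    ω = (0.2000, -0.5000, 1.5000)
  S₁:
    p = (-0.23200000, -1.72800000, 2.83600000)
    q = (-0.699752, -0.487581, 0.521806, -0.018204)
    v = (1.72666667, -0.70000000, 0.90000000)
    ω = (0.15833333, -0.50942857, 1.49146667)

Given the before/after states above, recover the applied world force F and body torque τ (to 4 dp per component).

F = (2.0000, 0.0000, 0.0000)
τ = (-0.0700, -0.0600, -0.0400)

velocity change Δv = (0.02666667, 0.00000000, 0.00000000)
applied force F = (2.0000, 0.0000, 0.0000)
ω₁ − ω₀ = (-0.04166667, -0.00942857, -0.00853333)
I·α + gyro = (-0.0700, -0.0600, -0.0400)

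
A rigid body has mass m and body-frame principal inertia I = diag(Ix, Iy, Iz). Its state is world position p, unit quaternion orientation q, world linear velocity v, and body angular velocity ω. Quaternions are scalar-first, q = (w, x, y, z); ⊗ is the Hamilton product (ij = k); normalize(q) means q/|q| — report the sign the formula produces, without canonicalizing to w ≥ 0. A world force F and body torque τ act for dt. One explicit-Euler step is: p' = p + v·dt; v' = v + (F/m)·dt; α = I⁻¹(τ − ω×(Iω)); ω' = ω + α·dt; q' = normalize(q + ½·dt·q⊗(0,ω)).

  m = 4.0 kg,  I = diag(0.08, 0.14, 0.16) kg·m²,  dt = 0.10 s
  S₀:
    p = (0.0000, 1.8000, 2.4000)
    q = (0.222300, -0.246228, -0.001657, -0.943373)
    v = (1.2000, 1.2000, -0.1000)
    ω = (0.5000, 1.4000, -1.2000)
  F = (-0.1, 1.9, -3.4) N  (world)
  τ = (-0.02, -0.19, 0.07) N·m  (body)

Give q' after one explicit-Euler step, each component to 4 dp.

q' = (0.1712, -0.1737, -0.0243, -0.9695)

q⊗(0,ω) = (-1.0066138, 1.4338606, -0.4559401, -0.6106507)
updated quaternion q' = (0.1712, -0.1737, -0.0243, -0.9695)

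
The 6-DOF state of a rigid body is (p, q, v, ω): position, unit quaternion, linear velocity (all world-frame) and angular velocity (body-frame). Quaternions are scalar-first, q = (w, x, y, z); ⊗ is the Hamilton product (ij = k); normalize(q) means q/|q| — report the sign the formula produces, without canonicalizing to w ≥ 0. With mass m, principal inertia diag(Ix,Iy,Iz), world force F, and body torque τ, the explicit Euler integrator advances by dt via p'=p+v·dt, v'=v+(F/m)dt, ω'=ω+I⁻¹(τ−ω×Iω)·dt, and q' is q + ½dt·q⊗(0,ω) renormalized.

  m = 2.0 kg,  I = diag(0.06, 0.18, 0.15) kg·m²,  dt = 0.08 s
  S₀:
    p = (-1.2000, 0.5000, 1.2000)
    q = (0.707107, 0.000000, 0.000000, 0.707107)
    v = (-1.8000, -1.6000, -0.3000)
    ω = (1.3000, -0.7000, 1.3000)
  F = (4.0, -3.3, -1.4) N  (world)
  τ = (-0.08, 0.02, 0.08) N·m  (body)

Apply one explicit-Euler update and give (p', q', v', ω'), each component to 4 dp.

p' = (-1.3440, 0.3720, 1.1760)
q' = (0.6683, 0.0564, 0.0169, 0.7416)
v' = (-1.6400, -1.7320, -0.3560)
ω' = (1.1569, -0.6235, 1.4009)

gyro term ω×Iω = (0.0273, -0.1521, -0.1092)
α = I⁻¹(τ − ω×Iω) = (-1.7883, 0.9561, 1.2613)
ω + α·dt = (1.1569, -0.6235, 1.4009)
2q̇ = q⊗(0,ω) = (-0.9192391, 1.4142140, 0.4242642, 0.9192391)
q' = normalize(q + ½dt·q⊗(0,ω)) = (0.6683, 0.0564, 0.0169, 0.7416)
linear accel F/m = (2.0000, -1.6500, -0.7000)
new position p' = (-1.3440, 0.3720, 1.1760)
v + (F/m)dt = (-1.6400, -1.7320, -0.3560)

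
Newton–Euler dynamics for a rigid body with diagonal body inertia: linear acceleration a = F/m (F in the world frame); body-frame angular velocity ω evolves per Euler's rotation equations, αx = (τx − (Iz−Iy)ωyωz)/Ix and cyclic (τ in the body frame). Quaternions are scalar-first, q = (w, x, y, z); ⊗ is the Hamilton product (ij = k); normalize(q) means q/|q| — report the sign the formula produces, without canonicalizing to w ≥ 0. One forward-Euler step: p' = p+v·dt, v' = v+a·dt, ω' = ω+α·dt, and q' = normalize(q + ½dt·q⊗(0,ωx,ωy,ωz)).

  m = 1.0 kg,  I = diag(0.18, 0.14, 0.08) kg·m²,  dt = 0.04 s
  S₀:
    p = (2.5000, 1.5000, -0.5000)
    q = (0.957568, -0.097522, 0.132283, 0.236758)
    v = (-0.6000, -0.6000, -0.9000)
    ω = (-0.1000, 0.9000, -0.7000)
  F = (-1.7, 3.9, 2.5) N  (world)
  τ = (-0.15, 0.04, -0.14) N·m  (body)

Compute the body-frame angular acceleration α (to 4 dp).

α = (-1.0433, 0.2357, -1.7950)

gyro term ω×Iω = (0.0378, 0.0070, 0.0036)
α = I⁻¹(τ − ω×Iω) = (-1.0433, 0.2357, -1.7950)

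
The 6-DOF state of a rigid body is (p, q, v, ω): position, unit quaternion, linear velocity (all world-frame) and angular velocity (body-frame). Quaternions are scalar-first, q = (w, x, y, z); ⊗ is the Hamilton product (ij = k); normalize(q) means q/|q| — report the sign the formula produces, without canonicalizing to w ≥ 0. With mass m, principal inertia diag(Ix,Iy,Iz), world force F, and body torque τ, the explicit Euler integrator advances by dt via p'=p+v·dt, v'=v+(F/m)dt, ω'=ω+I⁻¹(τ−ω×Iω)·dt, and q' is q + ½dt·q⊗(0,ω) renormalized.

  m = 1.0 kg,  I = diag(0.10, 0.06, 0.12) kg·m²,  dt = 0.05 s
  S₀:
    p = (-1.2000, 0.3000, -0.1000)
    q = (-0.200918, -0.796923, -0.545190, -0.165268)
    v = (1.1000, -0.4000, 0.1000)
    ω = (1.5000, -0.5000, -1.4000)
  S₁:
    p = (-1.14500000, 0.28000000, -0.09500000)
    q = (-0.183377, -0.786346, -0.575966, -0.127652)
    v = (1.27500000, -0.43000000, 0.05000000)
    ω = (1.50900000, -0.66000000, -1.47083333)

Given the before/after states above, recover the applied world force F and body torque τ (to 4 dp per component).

ω₁ − ω₀ = (0.00900000, -0.16000000, -0.07083333)
τ = I·(Δω/dt) + ω₀×(Iω₀) = (0.0600, -0.1500, -0.1400)
v₁ − v₀ = (0.17500000, -0.03000000, -0.05000000)
applied force F = (3.5000, -0.6000, -1.0000)

F = (3.5000, -0.6000, -1.0000)
τ = (0.0600, -0.1500, -0.1400)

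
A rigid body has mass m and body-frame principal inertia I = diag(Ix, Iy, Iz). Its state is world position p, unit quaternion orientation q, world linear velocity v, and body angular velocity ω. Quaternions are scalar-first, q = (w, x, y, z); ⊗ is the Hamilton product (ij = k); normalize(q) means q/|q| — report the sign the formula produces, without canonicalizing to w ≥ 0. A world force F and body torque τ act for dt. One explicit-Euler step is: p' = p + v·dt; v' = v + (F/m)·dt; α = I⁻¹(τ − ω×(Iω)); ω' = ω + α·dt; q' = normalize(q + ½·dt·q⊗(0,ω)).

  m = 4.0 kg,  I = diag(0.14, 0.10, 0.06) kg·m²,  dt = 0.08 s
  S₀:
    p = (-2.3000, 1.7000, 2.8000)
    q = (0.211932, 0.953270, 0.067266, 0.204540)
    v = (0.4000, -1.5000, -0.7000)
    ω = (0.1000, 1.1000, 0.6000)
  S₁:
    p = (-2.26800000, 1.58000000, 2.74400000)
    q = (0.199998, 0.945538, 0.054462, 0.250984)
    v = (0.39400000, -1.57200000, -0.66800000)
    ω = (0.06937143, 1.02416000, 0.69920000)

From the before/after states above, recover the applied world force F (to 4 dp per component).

F = (-0.3000, -3.6000, 1.6000)

v₁ − v₀ = (-0.00600000, -0.07200000, 0.03200000)
m·(v₁−v₀)/dt = (-0.3000, -3.6000, 1.6000)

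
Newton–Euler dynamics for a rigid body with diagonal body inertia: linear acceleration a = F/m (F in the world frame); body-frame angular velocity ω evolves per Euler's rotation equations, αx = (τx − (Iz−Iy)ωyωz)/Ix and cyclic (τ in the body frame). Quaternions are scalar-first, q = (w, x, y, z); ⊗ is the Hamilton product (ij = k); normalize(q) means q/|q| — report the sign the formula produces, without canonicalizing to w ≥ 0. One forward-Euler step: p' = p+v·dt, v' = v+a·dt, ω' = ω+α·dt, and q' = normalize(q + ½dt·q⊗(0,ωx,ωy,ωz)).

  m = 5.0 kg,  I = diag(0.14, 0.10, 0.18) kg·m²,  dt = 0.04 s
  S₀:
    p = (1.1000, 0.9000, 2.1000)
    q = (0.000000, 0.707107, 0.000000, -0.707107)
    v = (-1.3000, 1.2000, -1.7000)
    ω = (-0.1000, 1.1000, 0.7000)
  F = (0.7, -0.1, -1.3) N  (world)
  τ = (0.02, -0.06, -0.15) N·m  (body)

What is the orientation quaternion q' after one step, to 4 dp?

q' = (0.0113, 0.7224, -0.0085, -0.6913)

2q̇ = q⊗(0,ω) = (0.5656856, 0.7778177, -0.4242642, 0.7778177)
q' = normalize(q + ½dt·q⊗(0,ω)) = (0.0113, 0.7224, -0.0085, -0.6913)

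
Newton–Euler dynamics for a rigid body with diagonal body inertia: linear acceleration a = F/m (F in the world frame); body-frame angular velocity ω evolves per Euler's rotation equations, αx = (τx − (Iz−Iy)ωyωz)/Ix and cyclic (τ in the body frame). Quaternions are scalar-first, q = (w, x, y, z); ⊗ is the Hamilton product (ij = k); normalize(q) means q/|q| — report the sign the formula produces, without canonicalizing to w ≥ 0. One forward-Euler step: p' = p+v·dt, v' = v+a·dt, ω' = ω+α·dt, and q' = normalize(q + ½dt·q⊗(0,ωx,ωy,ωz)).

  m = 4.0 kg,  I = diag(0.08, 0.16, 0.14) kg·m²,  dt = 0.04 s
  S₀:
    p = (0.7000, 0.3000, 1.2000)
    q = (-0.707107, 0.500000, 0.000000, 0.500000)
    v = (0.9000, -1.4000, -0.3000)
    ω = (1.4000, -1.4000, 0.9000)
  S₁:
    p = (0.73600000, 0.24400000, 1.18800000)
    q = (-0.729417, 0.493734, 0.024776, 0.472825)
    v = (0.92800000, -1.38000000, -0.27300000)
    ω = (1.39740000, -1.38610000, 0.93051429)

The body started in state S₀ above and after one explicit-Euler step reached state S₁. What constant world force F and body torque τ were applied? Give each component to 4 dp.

Δω = ω₁−ω₀ = (-0.00260000, 0.01390000, 0.03051429)
gyro term ω₀×Iω₀ = (0.0252, -0.0756, -0.1568)
I·α + gyro = (0.0200, -0.0200, -0.0500)
Δv = v₁−v₀ = (0.02800000, 0.02000000, 0.02700000)
m·(v₁−v₀)/dt = (2.8000, 2.0000, 2.7000)

F = (2.8000, 2.0000, 2.7000)
τ = (0.0200, -0.0200, -0.0500)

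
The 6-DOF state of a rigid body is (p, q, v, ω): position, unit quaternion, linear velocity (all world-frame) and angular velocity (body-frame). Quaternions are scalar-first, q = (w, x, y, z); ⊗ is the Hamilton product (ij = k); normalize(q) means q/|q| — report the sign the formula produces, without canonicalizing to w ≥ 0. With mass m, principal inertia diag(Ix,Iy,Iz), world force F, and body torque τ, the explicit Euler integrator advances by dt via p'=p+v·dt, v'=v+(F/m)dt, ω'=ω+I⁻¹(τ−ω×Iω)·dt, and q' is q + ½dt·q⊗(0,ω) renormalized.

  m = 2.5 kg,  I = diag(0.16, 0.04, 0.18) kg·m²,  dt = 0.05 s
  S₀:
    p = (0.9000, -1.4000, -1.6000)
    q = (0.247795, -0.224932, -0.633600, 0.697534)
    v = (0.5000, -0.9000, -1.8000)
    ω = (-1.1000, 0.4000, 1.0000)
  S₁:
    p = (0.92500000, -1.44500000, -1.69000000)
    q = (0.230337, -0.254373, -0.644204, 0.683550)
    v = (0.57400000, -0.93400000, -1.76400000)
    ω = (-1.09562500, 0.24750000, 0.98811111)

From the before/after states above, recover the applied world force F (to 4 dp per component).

F = (3.7000, -1.7000, 1.8000)

velocity change Δv = (0.07400000, -0.03400000, 0.03600000)
applied force F = (3.7000, -1.7000, 1.8000)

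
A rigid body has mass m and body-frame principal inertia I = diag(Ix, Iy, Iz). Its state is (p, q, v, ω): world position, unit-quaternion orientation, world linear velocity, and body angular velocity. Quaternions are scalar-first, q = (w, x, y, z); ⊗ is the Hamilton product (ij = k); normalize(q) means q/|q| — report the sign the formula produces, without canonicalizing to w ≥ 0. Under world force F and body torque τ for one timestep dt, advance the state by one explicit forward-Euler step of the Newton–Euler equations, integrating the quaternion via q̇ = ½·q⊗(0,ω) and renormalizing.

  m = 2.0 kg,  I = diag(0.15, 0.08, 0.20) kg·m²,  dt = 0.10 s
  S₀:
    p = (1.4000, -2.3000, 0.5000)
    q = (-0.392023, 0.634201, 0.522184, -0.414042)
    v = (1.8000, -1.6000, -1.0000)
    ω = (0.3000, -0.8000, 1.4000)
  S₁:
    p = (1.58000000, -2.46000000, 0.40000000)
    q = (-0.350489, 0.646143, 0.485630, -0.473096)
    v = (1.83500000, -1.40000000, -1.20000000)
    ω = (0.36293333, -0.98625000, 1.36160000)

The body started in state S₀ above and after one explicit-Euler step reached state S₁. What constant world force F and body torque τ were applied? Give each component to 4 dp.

Δω = ω₁−ω₀ = (0.06293333, -0.18625000, -0.03840000)
gyro term ω₀×Iω₀ = (-0.1344, -0.0210, 0.0168)
I·α + gyro = (-0.0400, -0.1700, -0.0600)
velocity change Δv = (0.03500000, 0.20000000, -0.20000000)
m·(v₁−v₀)/dt = (0.7000, 4.0000, -4.0000)

F = (0.7000, 4.0000, -4.0000)
τ = (-0.0400, -0.1700, -0.0600)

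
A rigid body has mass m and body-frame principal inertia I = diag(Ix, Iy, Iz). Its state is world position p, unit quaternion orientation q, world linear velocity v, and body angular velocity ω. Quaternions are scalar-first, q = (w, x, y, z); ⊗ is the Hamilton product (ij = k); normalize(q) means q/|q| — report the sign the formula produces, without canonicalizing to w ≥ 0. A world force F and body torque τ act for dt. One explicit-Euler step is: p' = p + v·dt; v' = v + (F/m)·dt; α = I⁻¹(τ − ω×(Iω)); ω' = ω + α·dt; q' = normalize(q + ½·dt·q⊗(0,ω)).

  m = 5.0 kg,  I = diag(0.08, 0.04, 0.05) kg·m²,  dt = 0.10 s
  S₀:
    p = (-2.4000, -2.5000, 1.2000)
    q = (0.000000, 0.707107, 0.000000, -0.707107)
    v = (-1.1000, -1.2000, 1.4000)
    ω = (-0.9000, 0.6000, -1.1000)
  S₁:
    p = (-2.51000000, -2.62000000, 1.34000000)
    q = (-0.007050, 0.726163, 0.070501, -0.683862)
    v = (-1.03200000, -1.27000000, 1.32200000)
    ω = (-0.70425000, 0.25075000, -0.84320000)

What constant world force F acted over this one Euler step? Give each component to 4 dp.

velocity change Δv = (0.06800000, -0.07000000, -0.07800000)
F = m·Δv/dt = (3.4000, -3.5000, -3.9000)

F = (3.4000, -3.5000, -3.9000)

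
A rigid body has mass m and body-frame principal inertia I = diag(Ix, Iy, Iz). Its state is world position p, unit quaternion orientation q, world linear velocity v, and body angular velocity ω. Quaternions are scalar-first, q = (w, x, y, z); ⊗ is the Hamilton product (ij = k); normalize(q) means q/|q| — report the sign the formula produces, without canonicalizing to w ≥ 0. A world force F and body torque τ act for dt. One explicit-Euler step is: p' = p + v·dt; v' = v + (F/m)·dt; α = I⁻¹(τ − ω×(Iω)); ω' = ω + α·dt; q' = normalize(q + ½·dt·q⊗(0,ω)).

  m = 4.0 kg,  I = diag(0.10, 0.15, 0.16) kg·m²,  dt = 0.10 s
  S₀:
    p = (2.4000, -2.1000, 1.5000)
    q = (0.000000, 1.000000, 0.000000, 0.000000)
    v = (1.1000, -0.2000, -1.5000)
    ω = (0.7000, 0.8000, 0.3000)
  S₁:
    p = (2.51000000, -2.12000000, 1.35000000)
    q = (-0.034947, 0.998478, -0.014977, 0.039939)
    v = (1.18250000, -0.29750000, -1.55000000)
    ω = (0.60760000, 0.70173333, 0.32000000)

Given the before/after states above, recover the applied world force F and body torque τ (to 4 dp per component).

rate change Δω = (-0.09240000, -0.09826667, 0.02000000)
applied torque τ = (-0.0900, -0.1600, 0.0600)
Δv = v₁−v₀ = (0.08250000, -0.09750000, -0.05000000)
m·(v₁−v₀)/dt = (3.3000, -3.9000, -2.0000)

F = (3.3000, -3.9000, -2.0000)
τ = (-0.0900, -0.1600, 0.0600)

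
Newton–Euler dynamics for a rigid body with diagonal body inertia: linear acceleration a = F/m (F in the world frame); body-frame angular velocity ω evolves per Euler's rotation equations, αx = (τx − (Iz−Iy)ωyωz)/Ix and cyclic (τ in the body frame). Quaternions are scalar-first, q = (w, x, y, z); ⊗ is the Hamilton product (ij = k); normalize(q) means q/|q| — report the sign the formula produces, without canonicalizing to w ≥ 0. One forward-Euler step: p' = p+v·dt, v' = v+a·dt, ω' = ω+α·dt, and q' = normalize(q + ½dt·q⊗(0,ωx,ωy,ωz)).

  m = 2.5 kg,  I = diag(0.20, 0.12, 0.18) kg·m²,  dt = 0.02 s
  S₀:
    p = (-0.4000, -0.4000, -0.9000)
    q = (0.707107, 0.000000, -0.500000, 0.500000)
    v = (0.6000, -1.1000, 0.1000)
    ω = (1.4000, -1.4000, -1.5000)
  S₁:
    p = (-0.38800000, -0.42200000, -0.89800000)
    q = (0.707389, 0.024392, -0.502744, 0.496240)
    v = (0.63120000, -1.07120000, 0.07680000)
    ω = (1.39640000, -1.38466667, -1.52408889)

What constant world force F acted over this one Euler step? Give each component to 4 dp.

F = (3.9000, 3.6000, -2.9000)

v₁ − v₀ = (0.03120000, 0.02880000, -0.02320000)
m·(v₁−v₀)/dt = (3.9000, 3.6000, -2.9000)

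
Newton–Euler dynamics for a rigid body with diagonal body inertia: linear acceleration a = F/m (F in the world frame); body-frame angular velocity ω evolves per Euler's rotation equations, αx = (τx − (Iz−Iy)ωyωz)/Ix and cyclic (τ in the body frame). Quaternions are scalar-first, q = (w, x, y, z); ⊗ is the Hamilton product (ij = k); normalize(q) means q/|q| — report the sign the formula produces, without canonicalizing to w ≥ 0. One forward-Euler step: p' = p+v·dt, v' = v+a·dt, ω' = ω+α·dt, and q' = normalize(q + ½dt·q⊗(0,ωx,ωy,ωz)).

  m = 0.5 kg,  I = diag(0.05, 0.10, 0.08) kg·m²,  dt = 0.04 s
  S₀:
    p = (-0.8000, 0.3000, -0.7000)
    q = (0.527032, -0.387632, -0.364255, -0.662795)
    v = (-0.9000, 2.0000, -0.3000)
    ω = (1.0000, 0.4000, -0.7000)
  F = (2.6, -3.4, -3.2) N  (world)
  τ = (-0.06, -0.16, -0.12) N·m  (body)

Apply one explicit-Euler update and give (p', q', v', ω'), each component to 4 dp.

p' = (-0.8360, 0.3800, -0.7120)
q' = (0.5282, -0.3666, -0.3786, -0.6658)
v' = (-0.6920, 1.7280, -0.5560)
ω' = (0.9475, 0.3276, -0.7700)

a = (5.2000, -6.8000, -6.4000)
p + v·dt = (-0.8360, 0.3800, -0.7120)
v' = v + a·dt = (-0.6920, 1.7280, -0.5560)
angular accel α = (-1.3120, -1.8100, -1.7500)
new body rate ω' = (0.9475, 0.3276, -0.7700)
2q̇ = q⊗(0,ω) = (0.0693775, 1.0471285, -0.7233246, -0.1597202)
q + ½dt·q⊗(0,ω), renormalized = (0.5282, -0.3666, -0.3786, -0.6658)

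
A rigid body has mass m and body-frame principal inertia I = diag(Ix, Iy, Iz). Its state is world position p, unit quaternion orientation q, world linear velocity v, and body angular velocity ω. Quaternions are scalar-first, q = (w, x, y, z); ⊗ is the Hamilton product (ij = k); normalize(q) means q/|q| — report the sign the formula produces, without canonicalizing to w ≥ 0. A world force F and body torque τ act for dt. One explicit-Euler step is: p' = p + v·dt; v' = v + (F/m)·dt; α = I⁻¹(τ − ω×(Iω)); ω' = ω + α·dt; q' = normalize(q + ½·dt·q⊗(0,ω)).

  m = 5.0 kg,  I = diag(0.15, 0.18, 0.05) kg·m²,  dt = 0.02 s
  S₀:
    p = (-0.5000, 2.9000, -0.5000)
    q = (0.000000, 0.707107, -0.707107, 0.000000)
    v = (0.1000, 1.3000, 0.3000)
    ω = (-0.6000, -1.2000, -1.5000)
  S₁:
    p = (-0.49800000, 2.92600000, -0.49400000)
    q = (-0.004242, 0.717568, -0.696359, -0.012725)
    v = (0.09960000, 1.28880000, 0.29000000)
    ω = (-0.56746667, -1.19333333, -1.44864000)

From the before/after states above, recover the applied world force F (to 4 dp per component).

F = (-0.1000, -2.8000, -2.5000)

Δv = v₁−v₀ = (-0.00040000, -0.01120000, -0.01000000)
applied force F = (-0.1000, -2.8000, -2.5000)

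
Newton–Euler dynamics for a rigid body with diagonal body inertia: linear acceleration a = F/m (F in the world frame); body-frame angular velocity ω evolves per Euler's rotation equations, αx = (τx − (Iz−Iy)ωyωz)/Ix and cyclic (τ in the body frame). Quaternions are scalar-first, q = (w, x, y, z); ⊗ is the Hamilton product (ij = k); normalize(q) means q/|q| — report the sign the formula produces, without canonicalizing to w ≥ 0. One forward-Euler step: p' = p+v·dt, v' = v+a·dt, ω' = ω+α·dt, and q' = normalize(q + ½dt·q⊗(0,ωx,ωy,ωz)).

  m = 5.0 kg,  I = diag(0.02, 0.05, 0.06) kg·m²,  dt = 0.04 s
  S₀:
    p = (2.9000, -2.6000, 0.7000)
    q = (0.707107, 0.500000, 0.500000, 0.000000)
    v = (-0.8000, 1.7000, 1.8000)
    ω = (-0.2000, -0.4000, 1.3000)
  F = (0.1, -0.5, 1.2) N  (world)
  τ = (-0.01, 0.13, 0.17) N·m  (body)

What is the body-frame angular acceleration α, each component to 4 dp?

precession coupling ω×(Iω) = (-0.0052, 0.0104, 0.0024)
(τ − ω×Iω)/I = (-0.2400, 2.3920, 2.7933)

α = (-0.2400, 2.3920, 2.7933)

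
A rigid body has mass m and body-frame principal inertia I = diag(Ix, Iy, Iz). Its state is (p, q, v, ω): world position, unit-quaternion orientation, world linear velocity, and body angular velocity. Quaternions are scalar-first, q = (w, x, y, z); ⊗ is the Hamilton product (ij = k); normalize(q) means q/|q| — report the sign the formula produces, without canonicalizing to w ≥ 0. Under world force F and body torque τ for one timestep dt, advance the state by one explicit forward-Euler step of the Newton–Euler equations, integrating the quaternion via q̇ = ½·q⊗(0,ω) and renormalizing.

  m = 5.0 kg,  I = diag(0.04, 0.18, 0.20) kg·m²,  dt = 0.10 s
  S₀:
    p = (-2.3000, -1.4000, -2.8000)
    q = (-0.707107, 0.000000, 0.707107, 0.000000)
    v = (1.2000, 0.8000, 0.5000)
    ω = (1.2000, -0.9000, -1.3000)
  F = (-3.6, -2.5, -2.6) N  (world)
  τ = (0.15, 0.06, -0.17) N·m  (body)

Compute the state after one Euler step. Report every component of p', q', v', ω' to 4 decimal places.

p' = (-2.1800, -1.3200, -2.7500)
q' = (-0.6720, -0.0880, 0.7353, 0.0035)
v' = (1.1280, 0.7500, 0.4480)
ω' = (1.5165, -1.0053, -1.3094)

angular accel α = (3.1650, -1.0533, -0.0940)
new body rate ω' = (1.5165, -1.0053, -1.3094)
q⊗(0,ω) = (0.6363963, -1.7677675, 0.6363963, 0.0707107)
updated quaternion q' = (-0.6720, -0.0880, 0.7353, 0.0035)
a = F/m = (-0.7200, -0.5000, -0.5200)
p + v·dt = (-2.1800, -1.3200, -2.7500)
v + (F/m)dt = (1.1280, 0.7500, 0.4480)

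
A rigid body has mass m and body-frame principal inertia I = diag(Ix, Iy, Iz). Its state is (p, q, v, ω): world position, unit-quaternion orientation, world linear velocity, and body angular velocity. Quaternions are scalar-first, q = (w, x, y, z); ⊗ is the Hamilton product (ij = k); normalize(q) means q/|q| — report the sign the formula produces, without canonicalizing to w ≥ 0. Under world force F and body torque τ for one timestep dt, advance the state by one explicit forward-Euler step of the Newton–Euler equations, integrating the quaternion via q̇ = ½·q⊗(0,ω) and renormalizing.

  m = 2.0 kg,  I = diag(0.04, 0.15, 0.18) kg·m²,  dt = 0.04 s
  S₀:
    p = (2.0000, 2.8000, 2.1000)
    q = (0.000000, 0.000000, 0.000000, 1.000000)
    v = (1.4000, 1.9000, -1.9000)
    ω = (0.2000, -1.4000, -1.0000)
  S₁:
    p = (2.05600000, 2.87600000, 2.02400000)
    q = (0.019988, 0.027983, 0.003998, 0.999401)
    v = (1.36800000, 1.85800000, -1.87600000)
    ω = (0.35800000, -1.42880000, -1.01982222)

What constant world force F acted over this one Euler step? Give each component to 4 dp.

velocity change Δv = (-0.03200000, -0.04200000, 0.02400000)
m·(v₁−v₀)/dt = (-1.6000, -2.1000, 1.2000)

F = (-1.6000, -2.1000, 1.2000)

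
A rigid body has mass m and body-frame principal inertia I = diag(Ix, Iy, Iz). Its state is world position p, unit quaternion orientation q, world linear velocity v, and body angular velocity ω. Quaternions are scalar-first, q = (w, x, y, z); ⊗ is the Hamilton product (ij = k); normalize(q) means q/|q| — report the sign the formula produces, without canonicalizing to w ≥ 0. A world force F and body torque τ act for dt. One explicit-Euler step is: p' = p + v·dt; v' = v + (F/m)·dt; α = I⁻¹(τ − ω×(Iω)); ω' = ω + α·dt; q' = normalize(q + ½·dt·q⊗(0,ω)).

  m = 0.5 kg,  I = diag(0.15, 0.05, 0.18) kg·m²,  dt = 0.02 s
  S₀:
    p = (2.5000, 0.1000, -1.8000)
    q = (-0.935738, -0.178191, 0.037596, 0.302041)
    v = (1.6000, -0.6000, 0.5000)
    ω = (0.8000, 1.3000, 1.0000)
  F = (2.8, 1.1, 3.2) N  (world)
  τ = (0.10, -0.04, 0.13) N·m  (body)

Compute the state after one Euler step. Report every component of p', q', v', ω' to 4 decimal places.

p' = (2.5320, 0.0880, -1.7900)
q' = (-0.9377, -0.1892, 0.0296, 0.2900)
v' = (1.7120, -0.5560, 0.6280)
ω' = (0.7908, 1.2936, 1.0260)

precession coupling ω×(Iω) = (0.1690, -0.0240, -0.1040)
angular accel α = (-0.4600, -0.3200, 1.3000)
ω' = ω + α·dt = (0.7908, 1.2936, 1.0260)
Hamilton product q⊗(0,ω) = (-0.2083630, -1.1036477, -0.7966356, -1.1974631)
q' = normalize(q + ½dt·q⊗(0,ω)) = (-0.9377, -0.1892, 0.0296, 0.2900)
linear accel F/m = (5.6000, 2.2000, 6.4000)
p + v·dt = (2.5320, 0.0880, -1.7900)
v' = v + a·dt = (1.7120, -0.5560, 0.6280)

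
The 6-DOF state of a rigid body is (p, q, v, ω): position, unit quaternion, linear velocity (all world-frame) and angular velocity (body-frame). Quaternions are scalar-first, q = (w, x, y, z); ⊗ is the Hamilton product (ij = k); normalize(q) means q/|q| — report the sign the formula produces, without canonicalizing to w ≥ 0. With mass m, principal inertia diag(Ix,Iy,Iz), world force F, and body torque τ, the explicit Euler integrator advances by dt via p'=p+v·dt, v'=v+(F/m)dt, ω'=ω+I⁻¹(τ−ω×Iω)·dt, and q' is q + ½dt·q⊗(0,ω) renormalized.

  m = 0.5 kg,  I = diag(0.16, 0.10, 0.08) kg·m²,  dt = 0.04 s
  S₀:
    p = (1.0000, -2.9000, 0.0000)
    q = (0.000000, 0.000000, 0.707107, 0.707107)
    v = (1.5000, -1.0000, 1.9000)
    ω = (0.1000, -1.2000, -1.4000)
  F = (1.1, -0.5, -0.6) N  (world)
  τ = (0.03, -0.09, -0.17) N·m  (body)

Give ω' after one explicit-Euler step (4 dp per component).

ω' = (0.1159, -1.2315, -1.4886)

(τ − ω×Iω)/I = (0.3975, -0.7880, -2.2150)
ω' = ω + α·dt = (0.1159, -1.2315, -1.4886)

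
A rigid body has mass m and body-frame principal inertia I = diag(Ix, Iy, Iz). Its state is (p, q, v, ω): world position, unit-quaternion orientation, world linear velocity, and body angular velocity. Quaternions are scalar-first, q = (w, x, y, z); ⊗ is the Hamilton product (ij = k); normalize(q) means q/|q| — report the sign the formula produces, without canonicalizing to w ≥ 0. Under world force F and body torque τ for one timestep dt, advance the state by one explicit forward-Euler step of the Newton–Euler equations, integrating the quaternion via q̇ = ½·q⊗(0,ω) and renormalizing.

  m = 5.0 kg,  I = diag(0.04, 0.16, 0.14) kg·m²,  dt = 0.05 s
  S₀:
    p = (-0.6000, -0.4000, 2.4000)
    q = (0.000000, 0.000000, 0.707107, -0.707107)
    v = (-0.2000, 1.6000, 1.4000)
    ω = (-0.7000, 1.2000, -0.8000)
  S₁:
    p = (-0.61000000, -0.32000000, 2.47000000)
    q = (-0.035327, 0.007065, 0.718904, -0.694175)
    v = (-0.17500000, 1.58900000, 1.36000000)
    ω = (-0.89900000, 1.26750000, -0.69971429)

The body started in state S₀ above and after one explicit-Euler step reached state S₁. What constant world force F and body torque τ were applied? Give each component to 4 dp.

F = (2.5000, -1.1000, -4.0000)
τ = (-0.1400, 0.1600, 0.1800)

ω₁ − ω₀ = (-0.19900000, 0.06750000, 0.10028571)
applied torque τ = (-0.1400, 0.1600, 0.1800)
velocity change Δv = (0.02500000, -0.01100000, -0.04000000)
F = m·Δv/dt = (2.5000, -1.1000, -4.0000)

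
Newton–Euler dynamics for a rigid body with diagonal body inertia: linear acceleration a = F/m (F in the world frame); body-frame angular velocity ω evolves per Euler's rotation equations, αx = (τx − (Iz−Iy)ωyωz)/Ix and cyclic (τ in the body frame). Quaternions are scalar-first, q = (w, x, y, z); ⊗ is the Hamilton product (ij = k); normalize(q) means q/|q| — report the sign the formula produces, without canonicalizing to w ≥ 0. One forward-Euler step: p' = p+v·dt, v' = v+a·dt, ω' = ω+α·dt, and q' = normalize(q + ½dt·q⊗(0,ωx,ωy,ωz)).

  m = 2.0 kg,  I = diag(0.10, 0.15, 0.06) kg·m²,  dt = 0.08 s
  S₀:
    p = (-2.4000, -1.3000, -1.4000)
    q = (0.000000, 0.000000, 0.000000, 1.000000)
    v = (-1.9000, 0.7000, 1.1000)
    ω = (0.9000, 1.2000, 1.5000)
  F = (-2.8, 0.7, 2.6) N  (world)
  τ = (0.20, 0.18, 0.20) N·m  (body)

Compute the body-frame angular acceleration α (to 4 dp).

ω×(Iω) gyroscopic = (-0.1620, 0.0540, 0.0540)
(τ − ω×Iω)/I = (3.6200, 0.8400, 2.4333)

α = (3.6200, 0.8400, 2.4333)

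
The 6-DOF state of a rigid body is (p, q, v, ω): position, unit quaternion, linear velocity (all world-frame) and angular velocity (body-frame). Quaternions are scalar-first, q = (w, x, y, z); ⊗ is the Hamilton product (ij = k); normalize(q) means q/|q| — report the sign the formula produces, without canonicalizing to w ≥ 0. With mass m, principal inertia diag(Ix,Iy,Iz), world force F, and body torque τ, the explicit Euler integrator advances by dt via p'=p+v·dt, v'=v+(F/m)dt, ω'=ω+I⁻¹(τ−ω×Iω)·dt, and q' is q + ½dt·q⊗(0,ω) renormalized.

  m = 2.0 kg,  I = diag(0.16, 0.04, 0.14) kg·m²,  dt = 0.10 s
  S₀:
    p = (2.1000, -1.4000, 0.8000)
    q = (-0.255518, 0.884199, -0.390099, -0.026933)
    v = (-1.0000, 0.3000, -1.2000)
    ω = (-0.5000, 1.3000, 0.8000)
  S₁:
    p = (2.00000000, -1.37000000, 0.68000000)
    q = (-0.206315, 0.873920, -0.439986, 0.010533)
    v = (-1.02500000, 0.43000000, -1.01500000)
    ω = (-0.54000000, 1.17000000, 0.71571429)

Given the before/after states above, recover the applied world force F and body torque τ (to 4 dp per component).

rate change Δω = (-0.04000000, -0.13000000, -0.08428571)
gyro term ω₀×Iω₀ = (0.1040, -0.0080, 0.0780)
τ = I·(Δω/dt) + ω₀×(Iω₀) = (0.0400, -0.0600, -0.0400)
v₁ − v₀ = (-0.02500000, 0.13000000, 0.18500000)
F = m·Δv/dt = (-0.5000, 2.6000, 3.7000)

F = (-0.5000, 2.6000, 3.7000)
τ = (0.0400, -0.0600, -0.0400)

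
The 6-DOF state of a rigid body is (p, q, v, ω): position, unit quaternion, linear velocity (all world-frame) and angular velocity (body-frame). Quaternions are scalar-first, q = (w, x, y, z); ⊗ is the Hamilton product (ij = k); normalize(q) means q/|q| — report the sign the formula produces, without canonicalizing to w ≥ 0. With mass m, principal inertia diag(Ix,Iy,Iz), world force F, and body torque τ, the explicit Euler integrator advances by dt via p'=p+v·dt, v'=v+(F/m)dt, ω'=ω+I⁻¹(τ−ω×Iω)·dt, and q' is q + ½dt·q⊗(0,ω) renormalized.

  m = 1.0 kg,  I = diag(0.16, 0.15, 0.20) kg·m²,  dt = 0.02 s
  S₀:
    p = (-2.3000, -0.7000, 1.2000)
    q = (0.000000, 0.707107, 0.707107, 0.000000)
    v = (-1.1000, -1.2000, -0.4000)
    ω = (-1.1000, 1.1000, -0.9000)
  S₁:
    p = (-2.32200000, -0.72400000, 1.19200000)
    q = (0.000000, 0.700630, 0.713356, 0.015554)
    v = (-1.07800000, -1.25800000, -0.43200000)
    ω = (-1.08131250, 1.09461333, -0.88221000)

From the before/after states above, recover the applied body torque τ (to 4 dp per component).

τ = (0.1000, -0.0800, 0.1900)

Δω = ω₁−ω₀ = (0.01868750, -0.00538667, 0.01779000)
precession coupling = (-0.0495, -0.0396, 0.0121)
τ = I·(Δω/dt) + ω₀×(Iω₀) = (0.1000, -0.0800, 0.1900)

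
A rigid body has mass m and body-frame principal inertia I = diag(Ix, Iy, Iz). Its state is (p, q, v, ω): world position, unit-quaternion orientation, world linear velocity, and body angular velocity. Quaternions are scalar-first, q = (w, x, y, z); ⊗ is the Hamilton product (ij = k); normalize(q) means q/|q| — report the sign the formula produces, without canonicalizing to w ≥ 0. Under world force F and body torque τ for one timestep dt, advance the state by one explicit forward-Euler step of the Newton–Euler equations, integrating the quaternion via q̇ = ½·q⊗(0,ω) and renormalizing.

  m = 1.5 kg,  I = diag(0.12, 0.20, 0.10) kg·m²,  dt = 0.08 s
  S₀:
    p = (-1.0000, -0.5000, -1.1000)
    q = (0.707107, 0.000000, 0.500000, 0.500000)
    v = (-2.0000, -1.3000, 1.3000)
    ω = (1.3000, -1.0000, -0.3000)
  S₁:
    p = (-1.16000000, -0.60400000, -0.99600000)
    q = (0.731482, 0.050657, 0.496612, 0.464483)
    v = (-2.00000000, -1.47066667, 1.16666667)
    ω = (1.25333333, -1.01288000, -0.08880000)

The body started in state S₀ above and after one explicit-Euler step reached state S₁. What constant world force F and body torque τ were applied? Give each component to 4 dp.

F = (0.0000, -3.2000, -2.5000)
τ = (-0.1000, -0.0400, 0.1600)

v₁ − v₀ = (0.00000000, -0.17066667, -0.13333333)
F = m·Δv/dt = (0.0000, -3.2000, -2.5000)
ω₁ − ω₀ = (-0.04666667, -0.01288000, 0.21120000)
gyro term ω₀×Iω₀ = (-0.0300, -0.0078, -0.1040)
applied torque τ = (-0.1000, -0.0400, 0.1600)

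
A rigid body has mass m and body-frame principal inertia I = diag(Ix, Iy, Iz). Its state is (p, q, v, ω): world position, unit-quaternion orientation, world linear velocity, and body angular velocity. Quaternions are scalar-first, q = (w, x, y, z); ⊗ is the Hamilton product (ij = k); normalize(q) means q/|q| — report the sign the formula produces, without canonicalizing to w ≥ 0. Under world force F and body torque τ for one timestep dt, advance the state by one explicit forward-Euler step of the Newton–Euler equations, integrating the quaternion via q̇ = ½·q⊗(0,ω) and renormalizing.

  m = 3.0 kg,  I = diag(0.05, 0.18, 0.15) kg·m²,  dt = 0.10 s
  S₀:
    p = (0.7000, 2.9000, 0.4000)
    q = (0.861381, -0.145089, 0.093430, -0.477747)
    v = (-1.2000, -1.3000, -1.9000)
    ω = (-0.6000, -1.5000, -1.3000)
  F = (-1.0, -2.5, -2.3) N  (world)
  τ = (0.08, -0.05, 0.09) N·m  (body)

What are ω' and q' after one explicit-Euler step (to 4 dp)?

gyro term ω×Iω = (-0.0585, -0.0780, 0.1170)
(τ − ω×Iω)/I = (2.7700, 0.1556, -0.1800)
ω' = ω + α·dt = (-0.3230, -1.4844, -1.3180)
Hamilton product q⊗(0,ω) = (-0.5679795, -1.3549081, -1.1940390, -0.8461038)
q + ½dt·q⊗(0,ω), renormalized = (0.8285, -0.2117, 0.0335, -0.5173)

ω' = (-0.3230, -1.4844, -1.3180)
q' = (0.8285, -0.2117, 0.0335, -0.5173)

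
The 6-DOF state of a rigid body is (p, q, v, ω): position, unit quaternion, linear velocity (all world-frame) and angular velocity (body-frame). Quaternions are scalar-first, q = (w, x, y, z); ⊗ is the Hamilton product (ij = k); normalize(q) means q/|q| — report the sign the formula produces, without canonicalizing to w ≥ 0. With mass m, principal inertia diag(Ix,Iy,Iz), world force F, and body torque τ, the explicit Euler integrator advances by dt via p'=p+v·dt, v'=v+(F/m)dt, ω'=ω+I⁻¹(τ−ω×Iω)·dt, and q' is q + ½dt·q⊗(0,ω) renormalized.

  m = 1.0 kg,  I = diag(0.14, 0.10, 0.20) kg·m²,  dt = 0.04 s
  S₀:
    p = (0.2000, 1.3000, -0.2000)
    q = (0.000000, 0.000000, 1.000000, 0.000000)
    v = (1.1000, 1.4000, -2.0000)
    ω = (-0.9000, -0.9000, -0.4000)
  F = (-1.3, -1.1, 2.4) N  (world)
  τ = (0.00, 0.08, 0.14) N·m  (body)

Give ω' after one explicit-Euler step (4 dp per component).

ω' = (-0.9103, -0.8594, -0.3655)

gyro term ω×Iω = (0.0360, -0.0216, -0.0324)
(τ − ω×Iω)/I = (-0.2571, 1.0160, 0.8620)
new body rate ω' = (-0.9103, -0.8594, -0.3655)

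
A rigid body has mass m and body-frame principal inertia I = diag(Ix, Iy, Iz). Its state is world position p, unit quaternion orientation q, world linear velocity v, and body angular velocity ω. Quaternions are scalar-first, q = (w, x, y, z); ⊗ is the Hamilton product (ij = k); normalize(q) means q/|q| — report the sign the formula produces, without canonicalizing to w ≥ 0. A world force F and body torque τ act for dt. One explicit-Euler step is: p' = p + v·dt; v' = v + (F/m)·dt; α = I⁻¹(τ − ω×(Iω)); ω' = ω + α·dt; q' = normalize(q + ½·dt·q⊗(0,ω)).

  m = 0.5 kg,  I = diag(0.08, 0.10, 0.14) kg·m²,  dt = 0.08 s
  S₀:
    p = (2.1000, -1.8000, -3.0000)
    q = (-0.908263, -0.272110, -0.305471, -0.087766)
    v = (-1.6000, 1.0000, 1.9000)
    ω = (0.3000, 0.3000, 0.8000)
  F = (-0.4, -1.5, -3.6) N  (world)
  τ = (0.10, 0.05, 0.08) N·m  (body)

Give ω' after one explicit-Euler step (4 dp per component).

gyro term ω×Iω = (0.0096, -0.0144, 0.0018)
(τ − ω×Iω)/I = (1.1300, 0.6440, 0.5586)
ω + α·dt = (0.3904, 0.3515, 0.8447)

ω' = (0.3904, 0.3515, 0.8447)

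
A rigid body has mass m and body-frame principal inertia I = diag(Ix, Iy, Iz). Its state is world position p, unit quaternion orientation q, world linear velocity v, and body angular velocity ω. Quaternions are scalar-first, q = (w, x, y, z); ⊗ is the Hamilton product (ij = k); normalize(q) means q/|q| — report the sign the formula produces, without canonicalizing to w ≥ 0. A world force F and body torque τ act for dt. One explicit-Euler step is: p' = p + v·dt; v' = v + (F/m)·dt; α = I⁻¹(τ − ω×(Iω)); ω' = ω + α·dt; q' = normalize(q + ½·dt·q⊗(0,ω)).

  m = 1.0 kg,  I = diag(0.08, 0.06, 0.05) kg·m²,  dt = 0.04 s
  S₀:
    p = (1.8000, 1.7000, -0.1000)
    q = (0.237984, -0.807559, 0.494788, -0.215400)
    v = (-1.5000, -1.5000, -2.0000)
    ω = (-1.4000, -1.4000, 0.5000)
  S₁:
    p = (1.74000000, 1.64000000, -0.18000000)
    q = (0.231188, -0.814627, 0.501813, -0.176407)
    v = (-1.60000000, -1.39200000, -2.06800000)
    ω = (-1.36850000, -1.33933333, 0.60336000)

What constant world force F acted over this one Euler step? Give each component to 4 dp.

F = (-2.5000, 2.7000, -1.7000)

Δv = v₁−v₀ = (-0.10000000, 0.10800000, -0.06800000)
F = m·Δv/dt = (-2.5000, 2.7000, -1.7000)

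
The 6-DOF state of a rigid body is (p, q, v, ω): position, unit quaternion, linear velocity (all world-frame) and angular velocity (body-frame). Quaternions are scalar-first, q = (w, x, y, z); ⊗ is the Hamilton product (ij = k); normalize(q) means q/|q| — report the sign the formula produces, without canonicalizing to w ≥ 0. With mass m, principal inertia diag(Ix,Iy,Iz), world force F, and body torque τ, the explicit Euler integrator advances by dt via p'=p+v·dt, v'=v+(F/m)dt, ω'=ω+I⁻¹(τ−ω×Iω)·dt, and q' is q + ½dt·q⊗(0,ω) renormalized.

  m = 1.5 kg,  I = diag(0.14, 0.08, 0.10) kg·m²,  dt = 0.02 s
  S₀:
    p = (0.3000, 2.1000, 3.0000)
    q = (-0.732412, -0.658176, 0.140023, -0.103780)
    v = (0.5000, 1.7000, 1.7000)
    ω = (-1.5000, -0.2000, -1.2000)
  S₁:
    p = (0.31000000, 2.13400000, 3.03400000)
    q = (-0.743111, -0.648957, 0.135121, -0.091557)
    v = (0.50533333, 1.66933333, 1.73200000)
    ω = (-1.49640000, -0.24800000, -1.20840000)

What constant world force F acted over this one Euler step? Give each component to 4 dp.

F = (0.4000, -2.3000, 2.4000)

Δv = v₁−v₀ = (0.00533333, -0.03066667, 0.03200000)
m·(v₁−v₀)/dt = (0.4000, -2.3000, 2.4000)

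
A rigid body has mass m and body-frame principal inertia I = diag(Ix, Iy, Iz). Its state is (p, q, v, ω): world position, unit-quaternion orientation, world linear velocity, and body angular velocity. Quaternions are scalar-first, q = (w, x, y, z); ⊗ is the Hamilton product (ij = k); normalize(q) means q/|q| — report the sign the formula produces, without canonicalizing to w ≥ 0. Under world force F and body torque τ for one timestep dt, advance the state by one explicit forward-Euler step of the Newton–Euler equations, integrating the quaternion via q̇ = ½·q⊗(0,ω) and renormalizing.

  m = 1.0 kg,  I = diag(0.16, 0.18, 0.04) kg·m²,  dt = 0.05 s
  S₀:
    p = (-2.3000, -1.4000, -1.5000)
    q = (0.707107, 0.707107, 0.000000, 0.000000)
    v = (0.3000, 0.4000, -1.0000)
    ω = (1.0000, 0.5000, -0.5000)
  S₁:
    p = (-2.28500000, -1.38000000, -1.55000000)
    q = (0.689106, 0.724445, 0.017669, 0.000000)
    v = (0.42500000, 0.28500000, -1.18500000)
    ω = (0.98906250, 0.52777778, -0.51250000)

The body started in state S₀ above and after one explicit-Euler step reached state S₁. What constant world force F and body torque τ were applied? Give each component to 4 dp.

F = (2.5000, -2.3000, -3.7000)
τ = (0.0000, 0.0400, 0.0000)

rate change Δω = (-0.01093750, 0.02777778, -0.01250000)
precession coupling = (0.0350, -0.0600, 0.0100)
applied torque τ = (0.0000, 0.0400, 0.0000)
v₁ − v₀ = (0.12500000, -0.11500000, -0.18500000)
m·(v₁−v₀)/dt = (2.5000, -2.3000, -3.7000)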